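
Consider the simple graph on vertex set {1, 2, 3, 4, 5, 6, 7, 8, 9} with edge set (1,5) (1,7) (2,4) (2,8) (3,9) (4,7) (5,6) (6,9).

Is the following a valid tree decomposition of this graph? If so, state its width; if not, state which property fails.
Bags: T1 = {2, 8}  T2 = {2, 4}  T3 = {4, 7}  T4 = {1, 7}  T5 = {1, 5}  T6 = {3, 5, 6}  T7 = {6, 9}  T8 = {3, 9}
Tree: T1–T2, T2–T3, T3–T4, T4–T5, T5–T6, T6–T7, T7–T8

No — bags containing vertex 3 are not connected in the tree.

A tree decomposition must satisfy three properties: every vertex lies in some bag; for every edge, both endpoints lie together in some bag; and for every vertex, the bags containing it form a connected subtree. Here bags containing vertex 3 are not connected in the tree, so the decomposition is invalid.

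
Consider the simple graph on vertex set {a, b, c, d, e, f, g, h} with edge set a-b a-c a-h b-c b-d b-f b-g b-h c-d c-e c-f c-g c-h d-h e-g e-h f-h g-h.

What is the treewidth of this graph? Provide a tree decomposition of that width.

Each bag holds 4 vertices, so the decomposition has width 3, which upper-bounds the treewidth. For the lower bound, the 4 vertices {c, e, g, h} are pairwise adjacent, and any tree decomposition puts a clique entirely inside one bag — forcing width ≥ 3. Hence tw(G) = 3 exactly.

Treewidth 3.
Bags: B1 = {a, b, c, h}  B2 = {b, c, f, h}  B3 = {b, c, d, h}  B4 = {b, c, g, h}  B5 = {c, e, g, h}
Tree: B1–B2, B1–B3, B2–B4, B4–B5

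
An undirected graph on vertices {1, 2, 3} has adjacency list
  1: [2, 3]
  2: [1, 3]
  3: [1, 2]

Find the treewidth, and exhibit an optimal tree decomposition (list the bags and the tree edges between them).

Treewidth 2.
One such decomposition:
Bags: B1 = {1, 2, 3}
Tree: (single bag)

A single bag containing all 3 vertices is trivially a valid decomposition of width 2. On the other hand G contains the 3-clique {1, 2, 3}. A clique must lie in a single bag of any decomposition, so no decomposition can have width below 2. Combining the bounds, tw(G) = 2.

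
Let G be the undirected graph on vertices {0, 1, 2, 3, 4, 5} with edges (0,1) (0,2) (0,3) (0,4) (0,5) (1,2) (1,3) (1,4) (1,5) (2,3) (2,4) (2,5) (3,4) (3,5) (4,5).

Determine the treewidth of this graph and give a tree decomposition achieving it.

Treewidth 5.
One optimal decomposition is:
Bags: B1 = {0, 1, 2, 3, 4, 5}
Tree: (single bag)

A single bag containing all 6 vertices is trivially a valid decomposition of width 5. For the lower bound, the 6 vertices {0, 1, 2, 3, 4, 5} are pairwise adjacent, and any tree decomposition puts a clique entirely inside one bag — forcing width ≥ 5. Hence tw(G) = 5 exactly.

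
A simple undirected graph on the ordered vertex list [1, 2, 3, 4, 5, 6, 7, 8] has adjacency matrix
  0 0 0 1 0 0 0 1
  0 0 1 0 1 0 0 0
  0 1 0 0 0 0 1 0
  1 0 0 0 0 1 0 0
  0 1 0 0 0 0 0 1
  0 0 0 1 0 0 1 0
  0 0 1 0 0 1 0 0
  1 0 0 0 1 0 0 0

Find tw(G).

A width-2 tree decomposition is:
Bags: B1 = {4, 6, 7}  B2 = {3, 4, 7}  B3 = {2, 3, 4}  B4 = {2, 4, 5}  B5 = {4, 5, 8}  B6 = {1, 4, 8}
Tree: B1–B2, B2–B3, B3–B4, B4–B5, B5–B6
Each bag holds 3 vertices, so the decomposition has width 2, which upper-bounds the treewidth. Since 4–6–7–3–2–5–8–1–4 is a cycle in G, G is not acyclic. Forests are exactly the graphs of treewidth ≤ 1, so tw(G) ≥ 2. The upper and lower bounds meet at 2, so that is the treewidth.

2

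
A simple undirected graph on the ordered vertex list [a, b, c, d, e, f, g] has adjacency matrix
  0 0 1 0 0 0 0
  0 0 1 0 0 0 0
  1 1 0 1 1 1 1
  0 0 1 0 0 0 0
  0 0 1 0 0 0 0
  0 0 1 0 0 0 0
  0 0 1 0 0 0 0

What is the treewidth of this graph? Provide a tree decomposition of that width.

The largest bag has 2 vertices, giving width 1; this decomposition certifies tw(G) ≤ 1. Since G has at least one edge (e.g. c–d), it is not an edgeless graph, so tw(G) ≥ 1. Hence tw(G) = 1 exactly.

Treewidth 1.
One optimal decomposition is:
Bags: B1 = {c, d}  B2 = {c, f}  B3 = {c, e}  B4 = {b, c}  B5 = {a, c}  B6 = {c, g}
Tree: B1–B2, B1–B3, B3–B4, B4–B5, B1–B6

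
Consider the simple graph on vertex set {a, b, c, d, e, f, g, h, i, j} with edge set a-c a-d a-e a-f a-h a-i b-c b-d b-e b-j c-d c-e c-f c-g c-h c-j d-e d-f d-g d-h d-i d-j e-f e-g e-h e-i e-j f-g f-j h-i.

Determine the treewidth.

4

A width-4 tree decomposition is:
Bags: B1 = {c, d, e, f, j}  B2 = {a, c, d, e, f}  B3 = {c, d, e, f, g}  B4 = {a, c, d, e, h}  B5 = {a, d, e, h, i}  B6 = {b, c, d, e, j}
Tree: B1–B2, B1–B3, B2–B4, B4–B5, B1–B6
The largest bag has 5 vertices, giving width 4; this decomposition certifies tw(G) ≤ 4. For the lower bound, the 5 vertices {a, c, d, e, h} are pairwise adjacent, and any tree decomposition puts a clique entirely inside one bag — forcing width ≥ 4. Combining the bounds, tw(G) = 4.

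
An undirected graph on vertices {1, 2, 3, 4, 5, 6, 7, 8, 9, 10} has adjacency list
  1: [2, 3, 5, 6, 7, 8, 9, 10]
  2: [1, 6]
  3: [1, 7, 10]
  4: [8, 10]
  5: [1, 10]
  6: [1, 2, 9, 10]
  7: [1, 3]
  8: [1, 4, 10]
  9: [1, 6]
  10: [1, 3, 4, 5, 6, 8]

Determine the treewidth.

A width-2 tree decomposition is:
Bags: B1 = {1, 3, 10}  B2 = {1, 8, 10}  B3 = {1, 6, 10}  B4 = {1, 5, 10}  B5 = {4, 8, 10}  B6 = {1, 3, 7}  B7 = {1, 6, 9}  B8 = {1, 2, 6}
Tree: B1–B2, B1–B3, B1–B4, B2–B5, B1–B6, B3–B7, B7–B8
Each bag holds 3 vertices, so the decomposition has width 2, which upper-bounds the treewidth. On the other hand G contains the 3-clique {1, 6, 9}. A clique must lie in a single bag of any decomposition, so no decomposition can have width below 2. Therefore the treewidth is 2.

2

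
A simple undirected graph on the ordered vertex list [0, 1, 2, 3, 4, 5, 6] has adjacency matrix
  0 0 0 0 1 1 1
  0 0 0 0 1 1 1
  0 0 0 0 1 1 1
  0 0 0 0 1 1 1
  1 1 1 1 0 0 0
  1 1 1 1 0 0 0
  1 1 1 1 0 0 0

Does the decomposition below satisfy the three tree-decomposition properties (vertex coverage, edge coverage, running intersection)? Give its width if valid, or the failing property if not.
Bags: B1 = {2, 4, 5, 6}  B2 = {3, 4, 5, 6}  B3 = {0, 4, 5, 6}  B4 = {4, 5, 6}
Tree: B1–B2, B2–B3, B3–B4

A tree decomposition must satisfy three properties: every vertex lies in some bag; for every edge, both endpoints lie together in some bag; and for every vertex, the bags containing it form a connected subtree. Here vertex 1 appears in no bag, so the decomposition is invalid.

No — vertex 1 appears in no bag.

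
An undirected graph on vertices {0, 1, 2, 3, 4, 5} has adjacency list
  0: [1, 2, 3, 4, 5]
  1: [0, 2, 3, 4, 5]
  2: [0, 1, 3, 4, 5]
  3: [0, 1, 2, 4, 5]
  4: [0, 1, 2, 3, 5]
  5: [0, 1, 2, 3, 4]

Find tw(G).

A width-5 tree decomposition is:
Bags: B1 = {0, 1, 2, 3, 4, 5}
Tree: (single bag)
A single bag containing all 6 vertices is trivially a valid decomposition of width 5. Conversely, {0, 1, 2, 3, 4, 5} is a clique of size 6, and the vertices of any clique must share a bag in every tree decomposition; so some bag has ≥ 6 vertices and tw(G) ≥ 5. Hence tw(G) = 5 exactly.

5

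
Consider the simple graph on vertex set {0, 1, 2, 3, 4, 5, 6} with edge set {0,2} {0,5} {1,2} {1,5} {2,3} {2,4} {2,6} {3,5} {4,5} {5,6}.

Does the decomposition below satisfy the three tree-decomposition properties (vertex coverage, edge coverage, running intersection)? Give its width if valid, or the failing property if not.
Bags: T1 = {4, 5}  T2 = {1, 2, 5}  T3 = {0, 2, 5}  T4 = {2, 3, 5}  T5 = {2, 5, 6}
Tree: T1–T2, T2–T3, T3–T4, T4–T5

A tree decomposition must satisfy three properties: every vertex lies in some bag; for every edge, both endpoints lie together in some bag; and for every vertex, the bags containing it form a connected subtree. Here edge (2,4) lies in no bag, so the decomposition is invalid.

No — edge (2,4) lies in no bag.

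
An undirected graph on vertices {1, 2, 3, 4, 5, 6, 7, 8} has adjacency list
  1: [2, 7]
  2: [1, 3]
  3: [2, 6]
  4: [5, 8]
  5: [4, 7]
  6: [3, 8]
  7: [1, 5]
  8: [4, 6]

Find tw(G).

2

A width-2 tree decomposition is:
Bags: B1 = {1, 5, 7}  B2 = {1, 4, 5}  B3 = {1, 4, 8}  B4 = {1, 6, 8}  B5 = {1, 3, 6}  B6 = {1, 2, 3}
Tree: B1–B2, B2–B3, B3–B4, B4–B5, B5–B6
Every bag has size at most 3, so the width is 3 − 1 = 2 and tw(G) ≤ 2. Since 1–7–5–4–8–6–3–2–1 is a cycle in G, G is not acyclic. Forests are exactly the graphs of treewidth ≤ 1, so tw(G) ≥ 2. Combining the bounds, tw(G) = 2.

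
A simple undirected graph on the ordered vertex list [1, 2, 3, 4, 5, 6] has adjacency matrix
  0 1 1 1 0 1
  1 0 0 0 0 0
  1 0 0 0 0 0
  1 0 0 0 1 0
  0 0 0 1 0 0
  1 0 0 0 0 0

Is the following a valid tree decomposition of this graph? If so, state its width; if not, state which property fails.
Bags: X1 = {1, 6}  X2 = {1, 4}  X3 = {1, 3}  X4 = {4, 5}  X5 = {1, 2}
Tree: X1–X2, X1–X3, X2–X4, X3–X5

Every vertex of G appears in some bag (union = {1, 2, 3, 4, 5, 6}); every edge is covered by a bag; and for each vertex v the set of bags containing v is connected in the bag tree. The decomposition is therefore valid. The largest bag has 2 vertices, so the width is 1.

Yes; width 1.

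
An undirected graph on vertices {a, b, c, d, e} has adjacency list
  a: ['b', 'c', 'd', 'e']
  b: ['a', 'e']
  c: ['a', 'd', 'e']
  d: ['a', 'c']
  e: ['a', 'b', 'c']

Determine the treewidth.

A width-2 tree decomposition is:
Bags: B1 = {a, c, d}  B2 = {a, c, e}  B3 = {a, b, e}
Tree: B1–B2, B2–B3
Each bag holds 3 vertices, so the decomposition has width 2, which upper-bounds the treewidth. For the lower bound, the 3 vertices {a, c, d} are pairwise adjacent, and any tree decomposition puts a clique entirely inside one bag — forcing width ≥ 2. Therefore the treewidth is 2.

2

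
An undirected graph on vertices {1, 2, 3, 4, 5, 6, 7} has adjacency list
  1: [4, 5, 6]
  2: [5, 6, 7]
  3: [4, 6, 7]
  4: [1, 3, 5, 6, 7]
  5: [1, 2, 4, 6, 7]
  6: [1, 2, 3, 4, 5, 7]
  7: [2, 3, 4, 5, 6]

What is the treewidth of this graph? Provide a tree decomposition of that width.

Treewidth 3.
One such decomposition:
Bags: B1 = {3, 4, 6, 7}  B2 = {4, 5, 6, 7}  B3 = {1, 4, 5, 6}  B4 = {2, 5, 6, 7}
Tree: B1–B2, B2–B3, B2–B4

The largest bag has 4 vertices, giving width 3; this decomposition certifies tw(G) ≤ 3. For the lower bound, the 4 vertices {2, 5, 6, 7} are pairwise adjacent, and any tree decomposition puts a clique entirely inside one bag — forcing width ≥ 3. Hence tw(G) = 3 exactly.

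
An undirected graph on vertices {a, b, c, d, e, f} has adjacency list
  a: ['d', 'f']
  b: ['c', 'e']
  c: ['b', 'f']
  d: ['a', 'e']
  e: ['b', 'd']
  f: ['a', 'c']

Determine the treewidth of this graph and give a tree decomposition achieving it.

Treewidth 2.
One such decomposition:
Bags: B1 = {b, c, f}  B2 = {a, b, f}  B3 = {a, b, d}  B4 = {b, d, e}
Tree: B1–B2, B2–B3, B3–B4

Each bag holds 3 vertices, so the decomposition has width 2, which upper-bounds the treewidth. For the lower bound, G contains the cycle b–c–f–a–d–e–b, so G is not a forest; only forests have treewidth ≤ 1, hence tw(G) ≥ 2. Combining the bounds, tw(G) = 2.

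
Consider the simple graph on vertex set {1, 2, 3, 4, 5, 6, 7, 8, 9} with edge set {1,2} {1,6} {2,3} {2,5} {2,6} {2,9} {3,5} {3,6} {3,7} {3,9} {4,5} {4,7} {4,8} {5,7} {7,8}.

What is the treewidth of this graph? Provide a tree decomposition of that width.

Each bag holds 3 vertices, so the decomposition has width 2, which upper-bounds the treewidth. Conversely, {4, 7, 8} is a clique of size 3, and the vertices of any clique must share a bag in every tree decomposition; so some bag has ≥ 3 vertices and tw(G) ≥ 2. The upper and lower bounds meet at 2, so that is the treewidth.

Treewidth 2.
One optimal decomposition is:
Bags: B1 = {2, 3, 9}  B2 = {2, 3, 6}  B3 = {1, 2, 6}  B4 = {2, 3, 5}  B5 = {3, 5, 7}  B6 = {4, 5, 7}  B7 = {4, 7, 8}
Tree: B1–B2, B2–B3, B2–B4, B4–B5, B5–B6, B6–B7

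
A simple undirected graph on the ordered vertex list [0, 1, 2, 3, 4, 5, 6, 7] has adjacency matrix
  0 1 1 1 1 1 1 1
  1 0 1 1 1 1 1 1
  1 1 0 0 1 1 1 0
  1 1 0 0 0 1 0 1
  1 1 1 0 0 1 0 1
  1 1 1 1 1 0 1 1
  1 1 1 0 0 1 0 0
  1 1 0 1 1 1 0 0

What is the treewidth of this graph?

4

A width-4 tree decomposition is:
Bags: B1 = {0, 1, 4, 5, 7}  B2 = {0, 1, 3, 5, 7}  B3 = {0, 1, 2, 4, 5}  B4 = {0, 1, 2, 5, 6}
Tree: B1–B2, B1–B3, B3–B4
Each bag holds 5 vertices, so the decomposition has width 4, which upper-bounds the treewidth. On the other hand G contains the 5-clique {0, 1, 2, 4, 5}. A clique must lie in a single bag of any decomposition, so no decomposition can have width below 4. Therefore the treewidth is 4.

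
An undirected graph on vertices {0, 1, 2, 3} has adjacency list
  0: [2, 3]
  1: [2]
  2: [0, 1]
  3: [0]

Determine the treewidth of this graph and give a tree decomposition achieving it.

Every bag has size at most 2, so the width is 2 − 1 = 1 and tw(G) ≤ 1. G has an edge, so its treewidth is at least 1. The upper and lower bounds meet at 1, so that is the treewidth.

Treewidth 1.
One optimal decomposition is:
Bags: B1 = {0, 3}  B2 = {0, 2}  B3 = {1, 2}
Tree: B1–B2, B2–B3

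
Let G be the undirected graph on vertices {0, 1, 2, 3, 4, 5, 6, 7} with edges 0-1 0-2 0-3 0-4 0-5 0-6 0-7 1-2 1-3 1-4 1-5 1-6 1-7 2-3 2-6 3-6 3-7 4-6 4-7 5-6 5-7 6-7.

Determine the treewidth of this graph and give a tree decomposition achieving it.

Treewidth 4.
Bags: B1 = {0, 1, 3, 6, 7}  B2 = {0, 1, 4, 6, 7}  B3 = {0, 1, 2, 3, 6}  B4 = {0, 1, 5, 6, 7}
Tree: B1–B2, B1–B3, B2–B4

Each bag holds 5 vertices, so the decomposition has width 4, which upper-bounds the treewidth. For the lower bound, the 5 vertices {0, 1, 2, 3, 6} are pairwise adjacent, and any tree decomposition puts a clique entirely inside one bag — forcing width ≥ 4. Combining the bounds, tw(G) = 4.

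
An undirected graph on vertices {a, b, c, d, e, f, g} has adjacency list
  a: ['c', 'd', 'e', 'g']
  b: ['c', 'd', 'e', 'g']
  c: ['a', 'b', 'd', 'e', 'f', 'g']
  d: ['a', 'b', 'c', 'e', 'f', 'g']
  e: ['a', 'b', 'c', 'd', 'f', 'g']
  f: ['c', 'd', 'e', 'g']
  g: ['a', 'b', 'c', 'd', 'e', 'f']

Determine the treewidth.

A width-4 tree decomposition is:
Bags: B1 = {b, c, d, e, g}  B2 = {c, d, e, f, g}  B3 = {a, c, d, e, g}
Tree: B1–B2, B2–B3
Every bag has size at most 5, so the width is 5 − 1 = 4 and tw(G) ≤ 4. Conversely, {a, c, d, e, g} is a clique of size 5, and the vertices of any clique must share a bag in every tree decomposition; so some bag has ≥ 5 vertices and tw(G) ≥ 4. The upper and lower bounds meet at 4, so that is the treewidth.

4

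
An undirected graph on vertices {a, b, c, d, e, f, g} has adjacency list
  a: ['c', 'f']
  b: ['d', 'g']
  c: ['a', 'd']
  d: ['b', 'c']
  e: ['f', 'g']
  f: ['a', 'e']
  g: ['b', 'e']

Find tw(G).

A width-2 tree decomposition is:
Bags: B1 = {b, e, g}  B2 = {b, d, e}  B3 = {c, d, e}  B4 = {a, c, e}  B5 = {a, e, f}
Tree: B1–B2, B2–B3, B3–B4, B4–B5
Every bag has size at most 3, so the width is 3 − 1 = 2 and tw(G) ≤ 2. The edges e–g–b–d–c–a–f–e form a cycle, so G is not a tree and its treewidth is at least 2. The upper and lower bounds meet at 2, so that is the treewidth.

2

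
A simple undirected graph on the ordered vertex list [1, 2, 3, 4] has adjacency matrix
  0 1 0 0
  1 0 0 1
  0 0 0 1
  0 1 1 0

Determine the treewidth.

1

A width-1 tree decomposition is:
Bags: B1 = {3, 4}  B2 = {2, 4}  B3 = {1, 2}
Tree: B1–B2, B2–B3
The largest bag has 2 vertices, giving width 1; this decomposition certifies tw(G) ≤ 1. G has an edge, so its treewidth is at least 1. Combining the bounds, tw(G) = 1.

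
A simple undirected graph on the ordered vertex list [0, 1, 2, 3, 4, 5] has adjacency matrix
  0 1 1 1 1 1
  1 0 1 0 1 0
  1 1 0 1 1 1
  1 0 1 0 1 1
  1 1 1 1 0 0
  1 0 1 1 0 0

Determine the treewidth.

3

A width-3 tree decomposition is:
Bags: B1 = {0, 2, 3, 4}  B2 = {0, 1, 2, 4}  B3 = {0, 2, 3, 5}
Tree: B1–B2, B1–B3
Every bag has size at most 4, so the width is 4 − 1 = 3 and tw(G) ≤ 3. For the lower bound, the 4 vertices {0, 1, 2, 4} are pairwise adjacent, and any tree decomposition puts a clique entirely inside one bag — forcing width ≥ 3. Combining the bounds, tw(G) = 3.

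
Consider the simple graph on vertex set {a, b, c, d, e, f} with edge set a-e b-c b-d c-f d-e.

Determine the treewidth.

A width-1 tree decomposition is:
Bags: B1 = {c, f}  B2 = {b, c}  B3 = {b, d}  B4 = {d, e}  B5 = {a, e}
Tree: B1–B2, B2–B3, B3–B4, B4–B5
The largest bag has 2 vertices, giving width 1; this decomposition certifies tw(G) ≤ 1. Any graph with an edge has treewidth ≥ 1, and G has the edge f–c. Therefore the treewidth is 1.

1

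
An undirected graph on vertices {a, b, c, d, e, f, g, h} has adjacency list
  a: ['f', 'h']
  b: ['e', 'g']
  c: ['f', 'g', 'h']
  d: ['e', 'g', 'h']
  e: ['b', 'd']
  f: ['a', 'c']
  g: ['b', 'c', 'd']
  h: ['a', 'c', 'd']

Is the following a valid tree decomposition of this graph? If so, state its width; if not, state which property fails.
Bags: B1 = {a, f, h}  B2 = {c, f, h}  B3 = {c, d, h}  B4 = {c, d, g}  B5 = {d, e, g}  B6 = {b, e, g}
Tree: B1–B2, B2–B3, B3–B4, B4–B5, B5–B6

Yes; width 2.

Vertex coverage: the bags together contain {a, b, c, d, e, f, g, h}, the full vertex set. Edge coverage: each edge of G has both endpoints in at least one bag. Running intersection: for every vertex, the bags containing it form a connected subtree. All three properties hold, so this is a valid tree decomposition of width max|bag| − 1 = 2, and hence tw(G) ≤ 2.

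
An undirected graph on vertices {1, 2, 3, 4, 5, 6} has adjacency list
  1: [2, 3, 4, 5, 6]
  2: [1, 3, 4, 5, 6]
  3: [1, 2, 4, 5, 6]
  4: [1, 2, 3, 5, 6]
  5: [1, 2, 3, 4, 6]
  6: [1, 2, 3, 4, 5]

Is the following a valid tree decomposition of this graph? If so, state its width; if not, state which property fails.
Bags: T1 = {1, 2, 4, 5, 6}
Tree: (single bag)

No — vertex 3 appears in no bag.

A tree decomposition must satisfy three properties: every vertex lies in some bag; for every edge, both endpoints lie together in some bag; and for every vertex, the bags containing it form a connected subtree. Here vertex 3 appears in no bag, so the decomposition is invalid.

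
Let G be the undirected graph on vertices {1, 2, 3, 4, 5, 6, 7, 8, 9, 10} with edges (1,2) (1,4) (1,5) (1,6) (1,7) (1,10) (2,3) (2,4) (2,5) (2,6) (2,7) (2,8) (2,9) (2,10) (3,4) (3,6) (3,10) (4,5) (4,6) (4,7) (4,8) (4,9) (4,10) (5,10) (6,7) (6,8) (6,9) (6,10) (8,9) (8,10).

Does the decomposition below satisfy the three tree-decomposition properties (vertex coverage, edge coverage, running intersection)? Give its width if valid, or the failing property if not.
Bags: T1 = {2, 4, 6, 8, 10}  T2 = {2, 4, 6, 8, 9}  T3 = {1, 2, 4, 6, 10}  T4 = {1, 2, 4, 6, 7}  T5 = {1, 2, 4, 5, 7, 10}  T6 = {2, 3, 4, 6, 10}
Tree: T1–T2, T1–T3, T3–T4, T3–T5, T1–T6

No — bags containing vertex 7 are not connected in the tree.

A tree decomposition must satisfy three properties: every vertex lies in some bag; for every edge, both endpoints lie together in some bag; and for every vertex, the bags containing it form a connected subtree. Here bags containing vertex 7 are not connected in the tree, so the decomposition is invalid.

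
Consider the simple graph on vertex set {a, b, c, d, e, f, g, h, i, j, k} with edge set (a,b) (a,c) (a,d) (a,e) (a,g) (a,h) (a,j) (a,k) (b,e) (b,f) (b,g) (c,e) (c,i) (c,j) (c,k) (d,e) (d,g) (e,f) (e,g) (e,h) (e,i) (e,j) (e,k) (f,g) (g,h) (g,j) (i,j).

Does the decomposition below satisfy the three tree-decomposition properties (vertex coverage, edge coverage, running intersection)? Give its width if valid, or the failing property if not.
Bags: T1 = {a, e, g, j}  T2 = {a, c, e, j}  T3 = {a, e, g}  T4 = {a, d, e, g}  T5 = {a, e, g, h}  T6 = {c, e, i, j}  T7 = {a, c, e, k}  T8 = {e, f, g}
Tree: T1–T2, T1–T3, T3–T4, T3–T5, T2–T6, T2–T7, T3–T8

A tree decomposition must satisfy three properties: every vertex lies in some bag; for every edge, both endpoints lie together in some bag; and for every vertex, the bags containing it form a connected subtree. Here vertex b appears in no bag, so the decomposition is invalid.

No — vertex b appears in no bag.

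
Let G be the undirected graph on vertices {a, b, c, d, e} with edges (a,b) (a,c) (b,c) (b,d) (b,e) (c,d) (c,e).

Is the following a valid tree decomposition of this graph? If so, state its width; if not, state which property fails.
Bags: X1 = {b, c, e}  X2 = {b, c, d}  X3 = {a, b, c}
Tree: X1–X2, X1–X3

Yes; width 2.

Checking the three conditions: (i) the bags cover all of {a, b, c, d, e}; (ii) for each edge, some bag contains both endpoints; (iii) the bags containing any fixed vertex form a subtree. All hold, so the decomposition is valid with width 3 − 1 = 2.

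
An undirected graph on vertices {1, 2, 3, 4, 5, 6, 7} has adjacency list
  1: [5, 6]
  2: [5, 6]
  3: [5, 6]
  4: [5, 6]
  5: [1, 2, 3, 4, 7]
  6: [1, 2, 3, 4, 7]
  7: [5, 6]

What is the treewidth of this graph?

A width-2 tree decomposition is:
Bags: B1 = {1, 5, 6}  B2 = {2, 5, 6}  B3 = {5, 6, 7}  B4 = {4, 5, 6}  B5 = {3, 5, 6}
Tree: B1–B2, B2–B3, B3–B4, B4–B5
Each bag holds 3 vertices, so the decomposition has width 2, which upper-bounds the treewidth. For the lower bound, G contains the cycle 6–1–5–2–6, so G is not a forest; only forests have treewidth ≤ 1, hence tw(G) ≥ 2. Combining the bounds, tw(G) = 2.

2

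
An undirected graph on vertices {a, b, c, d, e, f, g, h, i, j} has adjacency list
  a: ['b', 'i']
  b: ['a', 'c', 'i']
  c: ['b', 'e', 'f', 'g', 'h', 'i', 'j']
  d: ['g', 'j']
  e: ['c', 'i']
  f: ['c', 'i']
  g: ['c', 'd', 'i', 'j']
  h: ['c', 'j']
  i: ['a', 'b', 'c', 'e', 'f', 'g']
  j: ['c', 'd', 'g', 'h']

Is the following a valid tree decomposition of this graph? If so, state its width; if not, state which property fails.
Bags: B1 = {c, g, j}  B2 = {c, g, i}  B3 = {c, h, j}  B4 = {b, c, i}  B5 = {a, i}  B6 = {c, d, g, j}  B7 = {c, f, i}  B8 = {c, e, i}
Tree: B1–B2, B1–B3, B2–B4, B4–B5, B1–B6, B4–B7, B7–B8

No — edge (b,a) lies in no bag.

A tree decomposition must satisfy three properties: every vertex lies in some bag; for every edge, both endpoints lie together in some bag; and for every vertex, the bags containing it form a connected subtree. Here edge (b,a) lies in no bag, so the decomposition is invalid.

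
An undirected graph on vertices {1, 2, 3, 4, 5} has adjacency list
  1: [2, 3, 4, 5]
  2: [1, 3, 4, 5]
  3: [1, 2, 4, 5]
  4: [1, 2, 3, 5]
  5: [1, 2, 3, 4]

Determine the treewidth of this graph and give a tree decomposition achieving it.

With just one bag of size 5, the width is 5 − 1 = 4, so tw(G) ≤ 4. For the lower bound, the 5 vertices {1, 2, 3, 4, 5} are pairwise adjacent, and any tree decomposition puts a clique entirely inside one bag — forcing width ≥ 4. The upper and lower bounds meet at 4, so that is the treewidth.

Treewidth 4.
One optimal decomposition is:
Bags: B1 = {1, 2, 3, 4, 5}
Tree: (single bag)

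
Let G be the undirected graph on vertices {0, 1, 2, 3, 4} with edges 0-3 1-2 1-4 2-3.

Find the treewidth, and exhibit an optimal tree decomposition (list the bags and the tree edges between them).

Treewidth 1.
One optimal decomposition is:
Bags: B1 = {1, 4}  B2 = {1, 2}  B3 = {2, 3}  B4 = {0, 3}
Tree: B1–B2, B2–B3, B3–B4

The largest bag has 2 vertices, giving width 1; this decomposition certifies tw(G) ≤ 1. G has an edge, so its treewidth is at least 1. Hence tw(G) = 1 exactly.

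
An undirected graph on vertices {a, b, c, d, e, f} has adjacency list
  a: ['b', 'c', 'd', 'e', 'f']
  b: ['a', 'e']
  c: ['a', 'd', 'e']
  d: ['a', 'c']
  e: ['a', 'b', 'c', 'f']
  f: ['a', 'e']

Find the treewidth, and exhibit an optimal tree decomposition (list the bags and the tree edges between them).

The largest bag has 3 vertices, giving width 2; this decomposition certifies tw(G) ≤ 2. Conversely, {a, c, d} is a clique of size 3, and the vertices of any clique must share a bag in every tree decomposition; so some bag has ≥ 3 vertices and tw(G) ≥ 2. The upper and lower bounds meet at 2, so that is the treewidth.

Treewidth 2.
One such decomposition:
Bags: B1 = {a, e, f}  B2 = {a, c, e}  B3 = {a, b, e}  B4 = {a, c, d}
Tree: B1–B2, B2–B3, B2–B4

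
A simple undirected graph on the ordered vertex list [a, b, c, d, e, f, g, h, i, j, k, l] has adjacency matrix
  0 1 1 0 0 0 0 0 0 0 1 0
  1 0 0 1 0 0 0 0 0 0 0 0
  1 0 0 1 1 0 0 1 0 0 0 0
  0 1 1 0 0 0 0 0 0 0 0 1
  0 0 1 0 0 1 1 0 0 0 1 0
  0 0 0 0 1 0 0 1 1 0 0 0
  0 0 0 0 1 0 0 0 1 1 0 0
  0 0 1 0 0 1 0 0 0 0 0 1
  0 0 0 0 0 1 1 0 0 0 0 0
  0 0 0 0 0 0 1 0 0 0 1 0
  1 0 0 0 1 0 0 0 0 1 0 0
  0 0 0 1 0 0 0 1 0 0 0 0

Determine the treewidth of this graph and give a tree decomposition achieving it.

The largest bag has 4 vertices, giving width 3; this decomposition certifies tw(G) ≤ 3. For the lower bound: the 4 vertex sets {g,i,j}, {f}, {e}, {a,c,h,k} are disjoint, each induces a connected subgraph, and every pair is joined by at least one edge of G. Contracting each set to a single vertex therefore yields K_{4} as a minor, and since treewidth is minor-monotone, tw(G) ≥ tw(K_{4}) = 3. Combining the bounds, tw(G) = 3.

Treewidth 3.
One optimal decomposition is:
Bags: B1 = {f, g, i, j}  B2 = {e, f, g, j}  B3 = {e, f, j, k}  B4 = {e, f, h, k}  B5 = {c, e, h, k}  B6 = {a, c, h, k}  B7 = {a, c, h, l}  B8 = {a, c, d, l}  B9 = {a, b, d, l}
Tree: B1–B2, B2–B3, B3–B4, B4–B5, B5–B6, B6–B7, B7–B8, B8–B9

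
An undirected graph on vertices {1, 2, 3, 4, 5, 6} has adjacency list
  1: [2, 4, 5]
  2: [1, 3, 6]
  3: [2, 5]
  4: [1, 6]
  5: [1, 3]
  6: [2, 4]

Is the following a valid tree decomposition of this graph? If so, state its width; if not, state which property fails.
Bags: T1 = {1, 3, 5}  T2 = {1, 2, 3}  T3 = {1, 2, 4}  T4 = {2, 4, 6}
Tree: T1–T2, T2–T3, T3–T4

Yes; width 2.

Checking the three conditions: (i) the bags cover all of {1, 2, 3, 4, 5, 6}; (ii) for each edge, some bag contains both endpoints; (iii) the bags containing any fixed vertex form a subtree. All hold, so the decomposition is valid with width 3 − 1 = 2.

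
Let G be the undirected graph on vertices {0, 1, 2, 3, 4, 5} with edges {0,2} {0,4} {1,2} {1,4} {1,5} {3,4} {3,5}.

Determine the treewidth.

2

A width-2 tree decomposition is:
Bags: B1 = {0, 1, 2}  B2 = {0, 1, 4}  B3 = {1, 4, 5}  B4 = {3, 4, 5}
Tree: B1–B2, B2–B3, B3–B4
Every bag has size at most 3, so the width is 3 − 1 = 2 and tw(G) ≤ 2. Since 2–0–4–1–2 is a cycle in G, G is not acyclic. Forests are exactly the graphs of treewidth ≤ 1, so tw(G) ≥ 2. Hence tw(G) = 2 exactly.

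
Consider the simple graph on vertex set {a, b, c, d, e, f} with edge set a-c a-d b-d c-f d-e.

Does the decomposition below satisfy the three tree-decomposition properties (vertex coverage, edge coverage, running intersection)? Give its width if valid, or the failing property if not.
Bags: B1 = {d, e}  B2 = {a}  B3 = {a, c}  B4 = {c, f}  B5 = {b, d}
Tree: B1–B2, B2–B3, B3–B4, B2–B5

No — edge (d,a) lies in no bag.

A tree decomposition must satisfy three properties: every vertex lies in some bag; for every edge, both endpoints lie together in some bag; and for every vertex, the bags containing it form a connected subtree. Here edge (d,a) lies in no bag, so the decomposition is invalid.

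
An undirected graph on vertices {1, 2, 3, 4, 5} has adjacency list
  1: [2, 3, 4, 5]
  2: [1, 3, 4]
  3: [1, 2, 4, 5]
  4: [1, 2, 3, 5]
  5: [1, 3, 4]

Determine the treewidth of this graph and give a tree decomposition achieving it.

Every bag has size at most 4, so the width is 4 − 1 = 3 and tw(G) ≤ 3. For the lower bound, the 4 vertices {1, 2, 3, 4} are pairwise adjacent, and any tree decomposition puts a clique entirely inside one bag — forcing width ≥ 3. Hence tw(G) = 3 exactly.

Treewidth 3.
Bags: B1 = {1, 3, 4, 5}  B2 = {1, 2, 3, 4}
Tree: B1–B2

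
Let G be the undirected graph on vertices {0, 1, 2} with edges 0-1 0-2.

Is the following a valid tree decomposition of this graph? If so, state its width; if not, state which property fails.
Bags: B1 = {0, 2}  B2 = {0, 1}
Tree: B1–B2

Yes; width 1.

Every vertex of G appears in some bag (union = {0, 1, 2}); every edge is covered by a bag; and for each vertex v the set of bags containing v is connected in the bag tree. The decomposition is therefore valid. The largest bag has 2 vertices, so the width is 1.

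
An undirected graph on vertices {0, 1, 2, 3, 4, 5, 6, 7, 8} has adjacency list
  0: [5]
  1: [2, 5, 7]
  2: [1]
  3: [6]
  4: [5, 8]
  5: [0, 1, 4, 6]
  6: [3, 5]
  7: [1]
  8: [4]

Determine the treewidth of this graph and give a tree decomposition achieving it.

Treewidth 1.
Bags: B1 = {1, 5}  B2 = {4, 5}  B3 = {0, 5}  B4 = {1, 7}  B5 = {4, 8}  B6 = {5, 6}  B7 = {1, 2}  B8 = {3, 6}
Tree: B1–B2, B1–B3, B1–B4, B2–B5, B3–B6, B1–B7, B6–B8

Each bag holds 2 vertices, so the decomposition has width 1, which upper-bounds the treewidth. Since G has at least one edge (e.g. 1–5), it is not an edgeless graph, so tw(G) ≥ 1. Hence tw(G) = 1 exactly.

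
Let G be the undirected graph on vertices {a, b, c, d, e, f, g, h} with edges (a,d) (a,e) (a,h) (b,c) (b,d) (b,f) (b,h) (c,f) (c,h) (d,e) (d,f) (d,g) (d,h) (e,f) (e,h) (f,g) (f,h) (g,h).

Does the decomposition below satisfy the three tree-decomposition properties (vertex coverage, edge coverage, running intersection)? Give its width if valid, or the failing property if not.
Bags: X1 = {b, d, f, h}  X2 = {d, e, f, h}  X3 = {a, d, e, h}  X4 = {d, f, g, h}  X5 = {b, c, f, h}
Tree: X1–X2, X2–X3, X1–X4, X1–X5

Yes; width 3.

Checking the three conditions: (i) the bags cover all of {a, b, c, d, e, f, g, h}; (ii) for each edge, some bag contains both endpoints; (iii) the bags containing any fixed vertex form a subtree. All hold, so the decomposition is valid with width 4 − 1 = 3.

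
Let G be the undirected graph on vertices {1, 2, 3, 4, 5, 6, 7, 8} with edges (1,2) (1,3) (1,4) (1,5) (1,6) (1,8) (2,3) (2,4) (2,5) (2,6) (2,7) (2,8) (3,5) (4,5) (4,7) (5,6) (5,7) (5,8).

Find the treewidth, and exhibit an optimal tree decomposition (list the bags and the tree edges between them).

Each bag holds 4 vertices, so the decomposition has width 3, which upper-bounds the treewidth. For the lower bound, the 4 vertices {1, 2, 5, 8} are pairwise adjacent, and any tree decomposition puts a clique entirely inside one bag — forcing width ≥ 3. The upper and lower bounds meet at 3, so that is the treewidth.

Treewidth 3.
Bags: B1 = {1, 2, 5, 6}  B2 = {1, 2, 3, 5}  B3 = {1, 2, 4, 5}  B4 = {1, 2, 5, 8}  B5 = {2, 4, 5, 7}
Tree: B1–B2, B1–B3, B3–B4, B3–B5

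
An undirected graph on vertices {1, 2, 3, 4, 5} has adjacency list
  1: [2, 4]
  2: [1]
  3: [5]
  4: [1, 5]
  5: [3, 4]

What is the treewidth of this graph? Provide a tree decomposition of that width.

Each bag holds 2 vertices, so the decomposition has width 1, which upper-bounds the treewidth. G has an edge, so its treewidth is at least 1. Combining the bounds, tw(G) = 1.

Treewidth 1.
Bags: B1 = {3, 5}  B2 = {4, 5}  B3 = {1, 4}  B4 = {1, 2}
Tree: B1–B2, B2–B3, B3–B4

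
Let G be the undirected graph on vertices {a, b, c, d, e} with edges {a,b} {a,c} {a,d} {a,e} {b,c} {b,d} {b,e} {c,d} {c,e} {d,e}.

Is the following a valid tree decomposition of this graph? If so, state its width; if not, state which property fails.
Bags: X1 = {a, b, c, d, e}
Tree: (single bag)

Yes; width 4.

Every vertex of G appears in some bag (union = {a, b, c, d, e}); every edge is covered by a bag; and for each vertex v the set of bags containing v is connected in the bag tree. The decomposition is therefore valid. The largest bag has 5 vertices, so the width is 4.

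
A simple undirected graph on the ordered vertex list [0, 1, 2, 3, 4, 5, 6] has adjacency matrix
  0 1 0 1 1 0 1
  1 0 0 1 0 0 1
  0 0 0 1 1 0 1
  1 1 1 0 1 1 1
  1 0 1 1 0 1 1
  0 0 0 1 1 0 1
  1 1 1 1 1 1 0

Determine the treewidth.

A width-3 tree decomposition is:
Bags: B1 = {0, 3, 4, 6}  B2 = {2, 3, 4, 6}  B3 = {0, 1, 3, 6}  B4 = {3, 4, 5, 6}
Tree: B1–B2, B1–B3, B2–B4
Every bag has size at most 4, so the width is 4 − 1 = 3 and tw(G) ≤ 3. For the lower bound, the 4 vertices {0, 1, 3, 6} are pairwise adjacent, and any tree decomposition puts a clique entirely inside one bag — forcing width ≥ 3. The upper and lower bounds meet at 3, so that is the treewidth.

3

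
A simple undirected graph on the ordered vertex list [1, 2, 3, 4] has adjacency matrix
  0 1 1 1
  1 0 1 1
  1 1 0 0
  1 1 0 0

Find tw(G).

A width-2 tree decomposition is:
Bags: B1 = {1, 2, 4}  B2 = {1, 2, 3}
Tree: B1–B2
Each bag holds 3 vertices, so the decomposition has width 2, which upper-bounds the treewidth. For the lower bound, the 3 vertices {1, 2, 3} are pairwise adjacent, and any tree decomposition puts a clique entirely inside one bag — forcing width ≥ 2. Therefore the treewidth is 2.

2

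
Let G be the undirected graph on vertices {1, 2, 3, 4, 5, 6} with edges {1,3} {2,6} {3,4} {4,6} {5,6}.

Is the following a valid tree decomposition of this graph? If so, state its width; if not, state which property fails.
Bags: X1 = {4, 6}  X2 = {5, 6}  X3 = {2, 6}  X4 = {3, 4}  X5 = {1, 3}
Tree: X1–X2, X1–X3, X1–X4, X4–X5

Checking the three conditions: (i) the bags cover all of {1, 2, 3, 4, 5, 6}; (ii) for each edge, some bag contains both endpoints; (iii) the bags containing any fixed vertex form a subtree. All hold, so the decomposition is valid with width 2 − 1 = 1.

Yes; width 1.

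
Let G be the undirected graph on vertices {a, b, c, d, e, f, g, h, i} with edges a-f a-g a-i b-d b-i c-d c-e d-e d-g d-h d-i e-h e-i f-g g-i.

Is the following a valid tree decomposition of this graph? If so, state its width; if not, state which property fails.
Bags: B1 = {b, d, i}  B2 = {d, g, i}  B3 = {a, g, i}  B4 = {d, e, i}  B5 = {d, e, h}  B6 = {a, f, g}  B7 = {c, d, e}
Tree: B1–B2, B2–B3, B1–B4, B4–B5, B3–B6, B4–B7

Checking the three conditions: (i) the bags cover all of {a, b, c, d, e, f, g, h, i}; (ii) for each edge, some bag contains both endpoints; (iii) the bags containing any fixed vertex form a subtree. All hold, so the decomposition is valid with width 3 − 1 = 2.

Yes; width 2.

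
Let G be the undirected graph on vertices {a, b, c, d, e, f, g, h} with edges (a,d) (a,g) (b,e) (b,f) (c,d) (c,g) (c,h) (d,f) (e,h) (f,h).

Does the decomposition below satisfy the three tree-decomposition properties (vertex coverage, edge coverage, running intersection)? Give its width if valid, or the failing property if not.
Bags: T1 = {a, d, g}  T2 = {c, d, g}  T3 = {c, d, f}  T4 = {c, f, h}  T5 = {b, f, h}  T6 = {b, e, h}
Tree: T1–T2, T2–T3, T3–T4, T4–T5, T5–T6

Checking the three conditions: (i) the bags cover all of {a, b, c, d, e, f, g, h}; (ii) for each edge, some bag contains both endpoints; (iii) the bags containing any fixed vertex form a subtree. All hold, so the decomposition is valid with width 3 − 1 = 2.

Yes; width 2.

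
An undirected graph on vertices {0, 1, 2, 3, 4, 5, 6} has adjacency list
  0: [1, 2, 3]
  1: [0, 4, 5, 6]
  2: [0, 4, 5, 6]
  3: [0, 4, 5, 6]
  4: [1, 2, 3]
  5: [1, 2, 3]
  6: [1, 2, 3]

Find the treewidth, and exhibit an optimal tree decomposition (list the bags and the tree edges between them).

The largest bag has 4 vertices, giving width 3; this decomposition certifies tw(G) ≤ 3. For the lower bound: the 4 vertex sets {0,2}, {1,5}, {3}, {6} are disjoint, each induces a connected subgraph, and every pair is joined by at least one edge of G. Contracting each set to a single vertex therefore yields K_{4} as a minor, and since treewidth is minor-monotone, tw(G) ≥ tw(K_{4}) = 3. The upper and lower bounds meet at 3, so that is the treewidth.

Treewidth 3.
Bags: B1 = {0, 1, 2, 3}  B2 = {1, 2, 3, 5}  B3 = {1, 2, 3, 6}  B4 = {1, 2, 3, 4}
Tree: B1–B2, B2–B3, B3–B4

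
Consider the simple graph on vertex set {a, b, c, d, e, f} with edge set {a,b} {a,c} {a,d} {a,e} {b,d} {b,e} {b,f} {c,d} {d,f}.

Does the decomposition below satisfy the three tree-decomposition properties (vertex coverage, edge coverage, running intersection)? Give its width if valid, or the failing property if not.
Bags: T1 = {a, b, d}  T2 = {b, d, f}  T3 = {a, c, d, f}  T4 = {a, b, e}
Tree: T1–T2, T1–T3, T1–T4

A tree decomposition must satisfy three properties: every vertex lies in some bag; for every edge, both endpoints lie together in some bag; and for every vertex, the bags containing it form a connected subtree. Here bags containing vertex f are not connected in the tree, so the decomposition is invalid.

No — bags containing vertex f are not connected in the tree.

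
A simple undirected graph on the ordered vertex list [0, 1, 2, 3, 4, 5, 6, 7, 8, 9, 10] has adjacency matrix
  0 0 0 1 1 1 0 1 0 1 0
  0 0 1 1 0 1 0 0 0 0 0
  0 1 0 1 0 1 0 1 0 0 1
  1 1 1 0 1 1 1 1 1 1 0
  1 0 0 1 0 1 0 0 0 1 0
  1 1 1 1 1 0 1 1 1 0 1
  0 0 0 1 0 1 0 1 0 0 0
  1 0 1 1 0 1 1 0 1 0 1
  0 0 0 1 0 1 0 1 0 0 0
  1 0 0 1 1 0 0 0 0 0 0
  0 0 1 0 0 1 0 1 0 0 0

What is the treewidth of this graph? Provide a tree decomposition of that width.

Treewidth 3.
Bags: B1 = {0, 3, 5, 7}  B2 = {3, 5, 6, 7}  B3 = {2, 3, 5, 7}  B4 = {3, 5, 7, 8}  B5 = {0, 3, 4, 5}  B6 = {0, 3, 4, 9}  B7 = {1, 2, 3, 5}  B8 = {2, 5, 7, 10}
Tree: B1–B2, B2–B3, B2–B4, B1–B5, B5–B6, B3–B7, B3–B8

The largest bag has 4 vertices, giving width 3; this decomposition certifies tw(G) ≤ 3. On the other hand G contains the 4-clique {2, 5, 7, 10}. A clique must lie in a single bag of any decomposition, so no decomposition can have width below 3. Therefore the treewidth is 3.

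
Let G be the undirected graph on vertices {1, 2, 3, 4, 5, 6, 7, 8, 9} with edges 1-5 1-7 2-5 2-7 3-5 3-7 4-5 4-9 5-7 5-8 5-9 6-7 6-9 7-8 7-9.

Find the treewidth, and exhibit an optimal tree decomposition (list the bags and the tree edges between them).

Treewidth 2.
One optimal decomposition is:
Bags: B1 = {4, 5, 9}  B2 = {5, 7, 9}  B3 = {1, 5, 7}  B4 = {2, 5, 7}  B5 = {5, 7, 8}  B6 = {6, 7, 9}  B7 = {3, 5, 7}
Tree: B1–B2, B2–B3, B2–B4, B3–B5, B2–B6, B4–B7

Each bag holds 3 vertices, so the decomposition has width 2, which upper-bounds the treewidth. On the other hand G contains the 3-clique {4, 5, 9}. A clique must lie in a single bag of any decomposition, so no decomposition can have width below 2. The upper and lower bounds meet at 2, so that is the treewidth.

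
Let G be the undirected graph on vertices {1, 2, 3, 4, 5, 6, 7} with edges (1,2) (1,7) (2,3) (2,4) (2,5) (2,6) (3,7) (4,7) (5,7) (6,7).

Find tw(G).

2

A width-2 tree decomposition is:
Bags: B1 = {2, 5, 7}  B2 = {2, 6, 7}  B3 = {2, 4, 7}  B4 = {1, 2, 7}  B5 = {2, 3, 7}
Tree: B1–B2, B2–B3, B3–B4, B4–B5
Every bag has size at most 3, so the width is 3 − 1 = 2 and tw(G) ≤ 2. For the lower bound, G contains the cycle 2–5–7–6–2, so G is not a forest; only forests have treewidth ≤ 1, hence tw(G) ≥ 2. Combining the bounds, tw(G) = 2.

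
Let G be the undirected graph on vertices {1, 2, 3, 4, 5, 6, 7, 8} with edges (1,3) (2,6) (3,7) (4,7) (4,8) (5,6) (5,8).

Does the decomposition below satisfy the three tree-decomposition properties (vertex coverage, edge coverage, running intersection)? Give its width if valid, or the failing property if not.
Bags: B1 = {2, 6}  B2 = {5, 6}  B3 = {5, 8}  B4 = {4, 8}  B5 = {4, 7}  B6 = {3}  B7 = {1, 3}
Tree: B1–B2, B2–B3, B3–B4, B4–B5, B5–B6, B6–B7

A tree decomposition must satisfy three properties: every vertex lies in some bag; for every edge, both endpoints lie together in some bag; and for every vertex, the bags containing it form a connected subtree. Here edge (7,3) lies in no bag, so the decomposition is invalid.

No — edge (7,3) lies in no bag.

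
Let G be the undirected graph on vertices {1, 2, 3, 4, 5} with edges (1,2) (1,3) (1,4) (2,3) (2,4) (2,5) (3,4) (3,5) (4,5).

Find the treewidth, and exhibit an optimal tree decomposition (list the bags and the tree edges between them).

Treewidth 3.
One optimal decomposition is:
Bags: B1 = {1, 2, 3, 4}  B2 = {2, 3, 4, 5}
Tree: B1–B2

Each bag holds 4 vertices, so the decomposition has width 3, which upper-bounds the treewidth. Conversely, {1, 2, 3, 4} is a clique of size 4, and the vertices of any clique must share a bag in every tree decomposition; so some bag has ≥ 4 vertices and tw(G) ≥ 3. Hence tw(G) = 3 exactly.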